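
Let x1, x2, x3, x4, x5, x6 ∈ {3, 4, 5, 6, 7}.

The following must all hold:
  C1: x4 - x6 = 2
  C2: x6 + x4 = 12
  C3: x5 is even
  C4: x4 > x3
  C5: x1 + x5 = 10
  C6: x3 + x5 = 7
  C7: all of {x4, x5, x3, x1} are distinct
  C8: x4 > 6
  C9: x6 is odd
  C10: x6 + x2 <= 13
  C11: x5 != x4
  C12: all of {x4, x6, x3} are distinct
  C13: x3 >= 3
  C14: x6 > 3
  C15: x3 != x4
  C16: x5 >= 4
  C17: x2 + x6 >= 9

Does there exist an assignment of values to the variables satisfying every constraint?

Satisfiable

Try x1 = 6, x2 = 7, x3 = 3, x4 = 7, x5 = 4, x6 = 5.
Check constraint 1: x4 - x6 = 2; constraint 2: x6 + x4 = 12. The remaining constraints are straightforward to verify.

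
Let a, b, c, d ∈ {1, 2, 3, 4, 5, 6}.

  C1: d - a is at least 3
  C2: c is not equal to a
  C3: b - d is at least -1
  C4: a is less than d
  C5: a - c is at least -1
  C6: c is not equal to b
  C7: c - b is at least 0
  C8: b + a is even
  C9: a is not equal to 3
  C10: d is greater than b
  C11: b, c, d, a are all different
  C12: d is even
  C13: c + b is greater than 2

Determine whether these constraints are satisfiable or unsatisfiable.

Constraints 1, 3, 5, and 7 give d − a ≥ 3, a − c ≥ -1, c − b ≥ 0, b − d ≥ -1.
Adding all 4 inequalities: the left sides telescope to 0, and the right sides sum to 3 + (-1) + 0 + (-1) = 1. So 0 ≥ 1, which is false.

Unsatisfiable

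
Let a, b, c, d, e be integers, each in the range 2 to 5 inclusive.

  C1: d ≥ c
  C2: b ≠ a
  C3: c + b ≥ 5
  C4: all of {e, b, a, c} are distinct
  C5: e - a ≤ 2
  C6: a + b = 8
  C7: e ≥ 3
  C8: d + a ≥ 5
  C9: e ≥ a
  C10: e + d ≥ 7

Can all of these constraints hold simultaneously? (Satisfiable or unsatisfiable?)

Setting (a, b, c, d, e) = (3, 5, 2, 3, 4) satisfies everything: constraint 3: c + b = 7; constraint 5: e - a = 1; constraint 6: a + b = 8, and the others follow.

Satisfiable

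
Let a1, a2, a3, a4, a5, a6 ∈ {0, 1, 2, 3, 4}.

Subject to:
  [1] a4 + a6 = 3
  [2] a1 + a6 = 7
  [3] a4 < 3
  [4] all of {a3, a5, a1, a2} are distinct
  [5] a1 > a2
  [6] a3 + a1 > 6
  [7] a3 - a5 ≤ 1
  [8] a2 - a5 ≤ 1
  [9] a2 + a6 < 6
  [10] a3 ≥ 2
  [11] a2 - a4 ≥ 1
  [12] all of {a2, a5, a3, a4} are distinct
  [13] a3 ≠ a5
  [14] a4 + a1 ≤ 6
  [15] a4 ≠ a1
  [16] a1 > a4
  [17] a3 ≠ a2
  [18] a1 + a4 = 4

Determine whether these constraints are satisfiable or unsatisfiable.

Satisfiable

Take a1 = 4, a2 = 1, a3 = 3, a4 = 0, a5 = 2, a6 = 3. Then constraint 1: a4 + a6 = 3; constraint 2: a1 + a6 = 7, and every other listed constraint is also met.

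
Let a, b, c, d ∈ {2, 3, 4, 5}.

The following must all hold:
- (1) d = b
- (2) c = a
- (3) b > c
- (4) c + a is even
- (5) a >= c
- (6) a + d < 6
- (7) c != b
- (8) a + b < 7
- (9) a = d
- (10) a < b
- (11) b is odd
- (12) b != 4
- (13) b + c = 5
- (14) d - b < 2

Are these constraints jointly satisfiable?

Unsatisfiable

From constraints 1, 2, and 9, c = a = d = b, so c = b. But constraint 7 says c ≠ b. Contradiction.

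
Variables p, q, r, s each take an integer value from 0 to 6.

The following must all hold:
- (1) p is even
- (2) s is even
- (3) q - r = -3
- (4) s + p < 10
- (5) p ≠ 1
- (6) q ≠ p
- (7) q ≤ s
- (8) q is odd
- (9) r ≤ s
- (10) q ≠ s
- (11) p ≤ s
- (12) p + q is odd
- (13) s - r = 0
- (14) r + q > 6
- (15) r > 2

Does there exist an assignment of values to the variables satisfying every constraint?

Satisfiable

The assignment p = 2, q = 3, r = 6, s = 6 works:
  constraint 3 holds since q - r = -3.
  constraint 4 holds since s + p = 8.
The rest check out directly.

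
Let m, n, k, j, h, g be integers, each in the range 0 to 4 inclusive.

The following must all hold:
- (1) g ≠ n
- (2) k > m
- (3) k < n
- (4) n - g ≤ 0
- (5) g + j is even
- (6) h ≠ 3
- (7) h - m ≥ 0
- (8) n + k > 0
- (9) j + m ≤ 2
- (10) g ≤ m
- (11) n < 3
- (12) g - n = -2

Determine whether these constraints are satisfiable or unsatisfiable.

Unsatisfiable

Constraints 2, 3, 4, and 10 give g ≤ m, m < k, k < n, n ≤ g. Chaining: g ≤ m < k < n ≤ g, which forces g < g — impossible.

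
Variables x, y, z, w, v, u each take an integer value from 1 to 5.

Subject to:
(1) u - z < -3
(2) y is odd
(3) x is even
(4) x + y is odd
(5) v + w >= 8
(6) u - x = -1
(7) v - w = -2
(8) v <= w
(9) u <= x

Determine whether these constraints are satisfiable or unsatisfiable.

One satisfying assignment is x = 2, y = 3, z = 5, w = 5, v = 3, u = 1.
For the less obvious constraints — constraint 1: u - z = -4; constraint 5: v + w = 8; constraint 6: u - x = -1 — and the others hold by inspection.

Satisfiable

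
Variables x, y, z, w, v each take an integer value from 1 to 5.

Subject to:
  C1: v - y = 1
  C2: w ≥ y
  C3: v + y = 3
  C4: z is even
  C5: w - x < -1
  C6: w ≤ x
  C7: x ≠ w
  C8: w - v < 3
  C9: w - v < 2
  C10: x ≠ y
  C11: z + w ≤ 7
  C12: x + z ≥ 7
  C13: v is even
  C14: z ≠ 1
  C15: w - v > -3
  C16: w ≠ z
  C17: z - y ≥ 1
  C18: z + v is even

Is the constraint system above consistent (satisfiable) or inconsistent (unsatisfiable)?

One satisfying assignment is x = 4, y = 1, z = 4, w = 2, v = 2.
For the less obvious constraints — constraint 1: v - y = 1; constraint 3: v + y = 3; constraint 5: w - x = -2 — and the others hold by inspection.

Satisfiable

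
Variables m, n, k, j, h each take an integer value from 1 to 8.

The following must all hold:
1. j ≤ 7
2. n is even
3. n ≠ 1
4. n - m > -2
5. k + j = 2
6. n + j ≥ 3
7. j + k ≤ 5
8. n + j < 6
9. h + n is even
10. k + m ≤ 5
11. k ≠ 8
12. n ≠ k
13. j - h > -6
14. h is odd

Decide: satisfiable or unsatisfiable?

Unsatisfiable

Constraint 14 makes h odd and constraint 2 makes n even, so h + n must be odd. Constraint 9 says h + n is even — contradiction.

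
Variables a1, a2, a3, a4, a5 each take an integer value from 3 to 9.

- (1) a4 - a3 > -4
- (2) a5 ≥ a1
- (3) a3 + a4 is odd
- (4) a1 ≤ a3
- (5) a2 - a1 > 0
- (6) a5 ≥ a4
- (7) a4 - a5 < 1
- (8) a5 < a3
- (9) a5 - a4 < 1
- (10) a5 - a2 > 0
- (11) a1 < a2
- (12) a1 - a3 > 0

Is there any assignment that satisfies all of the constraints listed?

Unsatisfiable

Constraints 8, 10, 11, and 12 give a3 < a1, a1 < a2, a2 < a5, a5 < a3. Chaining: a3 < a1 < a2 < a5 < a3, which forces a3 < a3 — impossible.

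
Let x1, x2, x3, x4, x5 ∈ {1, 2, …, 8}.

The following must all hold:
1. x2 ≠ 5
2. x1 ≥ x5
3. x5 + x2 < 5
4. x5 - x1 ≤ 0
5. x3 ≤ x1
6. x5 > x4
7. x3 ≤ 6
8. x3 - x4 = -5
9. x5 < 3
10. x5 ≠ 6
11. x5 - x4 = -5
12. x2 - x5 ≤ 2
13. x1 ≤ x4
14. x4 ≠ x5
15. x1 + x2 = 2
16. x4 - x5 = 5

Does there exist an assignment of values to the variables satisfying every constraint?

Constraints 2, 6, and 13 give x1 ≤ x4, x4 < x5, x5 ≤ x1. Chaining: x1 ≤ x4 < x5 ≤ x1, which forces x1 < x1 — impossible.

Unsatisfiable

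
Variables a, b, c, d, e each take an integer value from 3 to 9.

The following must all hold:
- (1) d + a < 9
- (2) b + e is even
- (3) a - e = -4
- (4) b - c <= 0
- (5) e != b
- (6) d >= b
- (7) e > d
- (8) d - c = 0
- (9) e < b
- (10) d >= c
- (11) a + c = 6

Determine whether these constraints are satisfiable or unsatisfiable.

Constraints 4, 7, 9, and 10 give d < e, e < b, b ≤ c, c ≤ d. Chaining: d < e < b ≤ c ≤ d, which forces d < d — impossible.

Unsatisfiable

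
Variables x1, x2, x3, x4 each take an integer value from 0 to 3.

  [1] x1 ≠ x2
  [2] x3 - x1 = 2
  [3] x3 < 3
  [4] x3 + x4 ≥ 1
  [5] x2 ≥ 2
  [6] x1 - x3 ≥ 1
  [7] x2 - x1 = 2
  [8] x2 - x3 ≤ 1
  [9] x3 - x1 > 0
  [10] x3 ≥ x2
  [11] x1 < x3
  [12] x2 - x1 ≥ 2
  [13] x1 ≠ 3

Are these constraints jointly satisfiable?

Unsatisfiable

Constraints 6, 8, and 12 give x3 − x2 ≥ -1, x2 − x1 ≥ 2, x1 − x3 ≥ 1.
Adding all 3 inequalities: the left sides telescope to 0, and the right sides sum to (-1) + 2 + 1 = 2. So 0 ≥ 2, which is false.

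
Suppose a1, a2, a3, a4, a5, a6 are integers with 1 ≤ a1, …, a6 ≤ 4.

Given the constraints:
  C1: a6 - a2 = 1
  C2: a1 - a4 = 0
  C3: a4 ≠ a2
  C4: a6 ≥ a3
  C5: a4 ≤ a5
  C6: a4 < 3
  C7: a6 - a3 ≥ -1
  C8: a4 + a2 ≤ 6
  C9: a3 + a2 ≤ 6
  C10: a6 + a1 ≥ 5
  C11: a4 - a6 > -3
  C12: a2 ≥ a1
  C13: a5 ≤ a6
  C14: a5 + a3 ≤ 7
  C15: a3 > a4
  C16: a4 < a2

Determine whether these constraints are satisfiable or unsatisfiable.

Satisfiable

The assignment a1 = 2, a2 = 3, a3 = 3, a4 = 2, a5 = 2, a6 = 4 works:
  constraint 1 holds since a6 - a2 = 1.
  constraint 2 holds since a1 - a4 = 0.
  constraint 7 holds since a6 - a3 = 1.
The rest check out directly.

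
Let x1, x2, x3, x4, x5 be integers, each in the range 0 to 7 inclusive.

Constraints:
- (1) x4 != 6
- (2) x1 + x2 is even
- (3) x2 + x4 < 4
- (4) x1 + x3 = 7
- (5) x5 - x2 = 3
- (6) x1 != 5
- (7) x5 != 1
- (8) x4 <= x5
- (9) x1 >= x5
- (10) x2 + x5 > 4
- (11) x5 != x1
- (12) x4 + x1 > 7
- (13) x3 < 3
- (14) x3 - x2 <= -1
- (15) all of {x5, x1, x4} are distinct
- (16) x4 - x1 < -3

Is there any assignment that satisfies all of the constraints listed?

Take x1 = 7, x2 = 1, x3 = 0, x4 = 1, x5 = 4. Then constraint 3: x2 + x4 = 2; constraint 4: x1 + x3 = 7, and every other listed constraint is also met.

Satisfiable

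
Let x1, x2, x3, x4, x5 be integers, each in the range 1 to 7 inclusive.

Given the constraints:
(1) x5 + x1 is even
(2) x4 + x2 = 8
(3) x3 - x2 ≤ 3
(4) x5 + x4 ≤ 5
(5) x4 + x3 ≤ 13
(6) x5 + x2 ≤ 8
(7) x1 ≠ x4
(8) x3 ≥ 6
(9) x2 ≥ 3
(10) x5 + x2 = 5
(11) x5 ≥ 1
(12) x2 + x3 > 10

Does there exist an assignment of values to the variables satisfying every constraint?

Setting (x1, x2, x3, x4, x5) = (7, 4, 7, 4, 1) satisfies everything: constraint 2: x4 + x2 = 8; constraint 3: x3 - x2 = 3, and the others follow.

Satisfiable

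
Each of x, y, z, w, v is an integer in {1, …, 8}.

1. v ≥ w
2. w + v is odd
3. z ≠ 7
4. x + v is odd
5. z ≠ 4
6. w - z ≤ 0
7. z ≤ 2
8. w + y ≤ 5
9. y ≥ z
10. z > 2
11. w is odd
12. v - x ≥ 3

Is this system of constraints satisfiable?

Unsatisfiable

From constraint 10: z ≥ 3. From constraint 7: z ≤ 2. But 2 < 3, so no value of z works.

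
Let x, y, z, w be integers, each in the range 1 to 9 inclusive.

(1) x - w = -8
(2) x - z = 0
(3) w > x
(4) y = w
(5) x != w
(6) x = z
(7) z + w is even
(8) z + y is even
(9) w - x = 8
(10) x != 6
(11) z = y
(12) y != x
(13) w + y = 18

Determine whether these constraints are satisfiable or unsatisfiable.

Unsatisfiable

From constraints 4, 6, and 11, x = z = y = w, so x = w. But constraint 5 says x ≠ w. Contradiction.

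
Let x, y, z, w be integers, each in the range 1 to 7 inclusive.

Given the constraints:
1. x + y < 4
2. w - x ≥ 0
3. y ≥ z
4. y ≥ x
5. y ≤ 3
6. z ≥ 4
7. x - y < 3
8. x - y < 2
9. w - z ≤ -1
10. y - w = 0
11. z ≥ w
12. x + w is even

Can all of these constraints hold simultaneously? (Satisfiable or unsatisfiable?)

From constraints 3 and 6: y ≥ z and z ≥ 4, so y ≥ 4. From constraint 5: y ≤ 3. But 3 < 4, so no value of y works.

Unsatisfiable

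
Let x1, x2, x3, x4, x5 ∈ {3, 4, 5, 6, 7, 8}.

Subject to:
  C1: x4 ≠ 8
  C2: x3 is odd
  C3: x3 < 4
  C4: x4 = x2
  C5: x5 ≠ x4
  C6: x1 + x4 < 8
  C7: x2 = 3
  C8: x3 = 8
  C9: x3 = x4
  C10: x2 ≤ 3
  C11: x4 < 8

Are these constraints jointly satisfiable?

Constraint 8 fixes x3 = 8 and constraint 7 fixes x2 = 3. Constraints 4 and 9 give x3 = x4 = x2, so x3 = x2. But 8 ≠ 3 — contradiction.

Unsatisfiable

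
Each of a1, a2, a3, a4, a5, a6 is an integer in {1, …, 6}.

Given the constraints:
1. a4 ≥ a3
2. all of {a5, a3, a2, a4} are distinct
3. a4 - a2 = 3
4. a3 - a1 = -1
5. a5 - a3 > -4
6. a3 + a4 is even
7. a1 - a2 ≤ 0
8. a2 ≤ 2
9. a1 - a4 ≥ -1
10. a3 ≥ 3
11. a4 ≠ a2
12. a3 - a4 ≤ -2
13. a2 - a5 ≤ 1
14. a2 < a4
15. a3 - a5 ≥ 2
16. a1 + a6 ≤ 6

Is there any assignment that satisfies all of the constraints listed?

Unsatisfiable

Constraints 7, 9, 12, 13, and 15 give a4 − a3 ≥ 2, a3 − a5 ≥ 2, a5 − a2 ≥ -1, a2 − a1 ≥ 0, a1 − a4 ≥ -1.
Adding all 5 inequalities: the left sides telescope to 0, and the right sides sum to 2 + 2 + (-1) + 0 + (-1) = 2. So 0 ≥ 2, which is false.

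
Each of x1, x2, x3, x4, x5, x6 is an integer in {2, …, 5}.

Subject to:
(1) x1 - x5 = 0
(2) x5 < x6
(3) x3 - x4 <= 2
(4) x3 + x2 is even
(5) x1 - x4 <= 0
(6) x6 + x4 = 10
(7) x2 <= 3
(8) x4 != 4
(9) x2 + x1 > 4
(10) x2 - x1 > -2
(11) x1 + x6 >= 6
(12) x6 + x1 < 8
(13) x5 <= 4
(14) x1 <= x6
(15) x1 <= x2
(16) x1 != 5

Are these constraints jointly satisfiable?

Satisfiable

Try x1 = 2, x2 = 3, x3 = 5, x4 = 5, x5 = 2, x6 = 5.
Check constraint 1: x1 - x5 = 0; constraint 3: x3 - x4 = 0. The remaining constraints are straightforward to verify.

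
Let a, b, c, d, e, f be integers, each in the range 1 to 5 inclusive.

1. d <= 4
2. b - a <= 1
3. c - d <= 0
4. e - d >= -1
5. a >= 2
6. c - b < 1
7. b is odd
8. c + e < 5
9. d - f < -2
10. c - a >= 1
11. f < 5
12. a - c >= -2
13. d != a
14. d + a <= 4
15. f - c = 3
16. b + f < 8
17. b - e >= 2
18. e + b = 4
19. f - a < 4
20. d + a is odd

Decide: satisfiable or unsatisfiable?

Unsatisfiable

Constraints 2, 3, 4, 10, and 17 give a − b ≥ -1, b − e ≥ 2, e − d ≥ -1, d − c ≥ 0, c − a ≥ 1.
Adding all 5 inequalities: the left sides telescope to 0, and the right sides sum to (-1) + 2 + (-1) + 0 + 1 = 1. So 0 ≥ 1, which is false.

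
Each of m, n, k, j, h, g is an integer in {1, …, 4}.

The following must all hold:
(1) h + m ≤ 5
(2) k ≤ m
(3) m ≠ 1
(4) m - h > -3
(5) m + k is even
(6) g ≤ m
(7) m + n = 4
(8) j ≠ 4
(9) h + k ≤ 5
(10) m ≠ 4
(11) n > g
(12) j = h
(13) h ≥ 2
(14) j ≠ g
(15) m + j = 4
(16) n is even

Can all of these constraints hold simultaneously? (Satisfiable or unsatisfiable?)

Satisfiable

Setting (m, n, k, j, h, g) = (2, 2, 2, 2, 2, 1) satisfies everything: constraint 1: h + m = 4; constraint 4: m - h = 0; constraint 7: m + n = 4, and the others follow.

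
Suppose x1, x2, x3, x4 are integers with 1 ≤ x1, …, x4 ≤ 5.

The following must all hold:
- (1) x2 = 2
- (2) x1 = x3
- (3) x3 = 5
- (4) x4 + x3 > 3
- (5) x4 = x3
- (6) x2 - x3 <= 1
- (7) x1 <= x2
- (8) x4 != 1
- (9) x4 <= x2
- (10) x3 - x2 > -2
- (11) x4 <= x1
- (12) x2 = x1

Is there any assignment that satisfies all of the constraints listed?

Unsatisfiable

Constraint 1 fixes x2 = 2 and constraint 3 fixes x3 = 5. Constraints 2 and 12 give x2 = x1 = x3, so x2 = x3. But 2 ≠ 5 — contradiction.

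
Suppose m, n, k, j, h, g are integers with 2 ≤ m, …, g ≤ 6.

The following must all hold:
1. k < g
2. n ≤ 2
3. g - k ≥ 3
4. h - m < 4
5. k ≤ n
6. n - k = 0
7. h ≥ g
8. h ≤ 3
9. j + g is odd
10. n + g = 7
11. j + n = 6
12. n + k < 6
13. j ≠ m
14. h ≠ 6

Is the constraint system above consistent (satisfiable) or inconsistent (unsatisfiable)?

From constraint 2: n ≤ 2. From constraints 7 and 8: g ≤ h ≤ 3. Hence n + g ≤ 5. But constraint 10 requires n + g = 7, and 7 > 5. Contradiction.

Unsatisfiable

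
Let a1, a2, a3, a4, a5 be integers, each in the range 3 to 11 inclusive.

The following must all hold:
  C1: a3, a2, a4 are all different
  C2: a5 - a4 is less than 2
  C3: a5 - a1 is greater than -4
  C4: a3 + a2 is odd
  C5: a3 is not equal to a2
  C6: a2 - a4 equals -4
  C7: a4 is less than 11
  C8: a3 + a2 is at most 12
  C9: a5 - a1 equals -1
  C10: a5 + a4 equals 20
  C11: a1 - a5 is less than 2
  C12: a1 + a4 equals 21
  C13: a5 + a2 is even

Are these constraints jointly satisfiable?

The assignment a1 = 11, a2 = 6, a3 = 3, a4 = 10, a5 = 10 works:
  constraint 2 holds since a5 - a4 = 0.
  constraint 3 holds since a5 - a1 = -1.
  constraint 6 holds since a2 - a4 = -4.
The rest check out directly.

Satisfiable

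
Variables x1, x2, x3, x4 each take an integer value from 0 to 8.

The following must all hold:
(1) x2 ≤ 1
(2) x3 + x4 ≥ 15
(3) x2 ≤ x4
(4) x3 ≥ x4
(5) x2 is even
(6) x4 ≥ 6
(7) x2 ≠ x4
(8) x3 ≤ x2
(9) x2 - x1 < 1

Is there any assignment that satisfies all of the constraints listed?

Unsatisfiable

From constraints 4 and 6: x3 ≥ x4 and x4 ≥ 6, so x3 ≥ 6. From constraints 1 and 8: x3 ≤ x2 and x2 ≤ 1, so x3 ≤ 1. But 1 < 6, so no value of x3 works.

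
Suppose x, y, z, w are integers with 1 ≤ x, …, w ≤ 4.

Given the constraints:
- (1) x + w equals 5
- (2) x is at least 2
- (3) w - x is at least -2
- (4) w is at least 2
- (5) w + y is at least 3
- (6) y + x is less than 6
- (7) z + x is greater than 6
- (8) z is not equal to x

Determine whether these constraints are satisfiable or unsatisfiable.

Satisfiable

Take x = 3, y = 1, z = 4, w = 2. Then constraint 1: x + w = 5; constraint 3: w - x = -1; constraint 5: w + y = 3, and every other listed constraint is also met.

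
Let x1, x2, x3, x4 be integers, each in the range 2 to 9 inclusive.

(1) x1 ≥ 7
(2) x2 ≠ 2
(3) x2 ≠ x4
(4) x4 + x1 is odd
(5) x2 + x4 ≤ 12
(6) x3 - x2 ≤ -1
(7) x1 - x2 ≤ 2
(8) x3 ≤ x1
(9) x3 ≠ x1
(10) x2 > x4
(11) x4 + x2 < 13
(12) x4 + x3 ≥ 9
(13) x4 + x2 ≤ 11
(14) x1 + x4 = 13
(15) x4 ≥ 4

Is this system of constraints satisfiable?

Try x1 = 8, x2 = 6, x3 = 5, x4 = 5.
Check constraint 5: x2 + x4 = 11; constraint 6: x3 - x2 = -1. The remaining constraints are straightforward to verify.

Satisfiable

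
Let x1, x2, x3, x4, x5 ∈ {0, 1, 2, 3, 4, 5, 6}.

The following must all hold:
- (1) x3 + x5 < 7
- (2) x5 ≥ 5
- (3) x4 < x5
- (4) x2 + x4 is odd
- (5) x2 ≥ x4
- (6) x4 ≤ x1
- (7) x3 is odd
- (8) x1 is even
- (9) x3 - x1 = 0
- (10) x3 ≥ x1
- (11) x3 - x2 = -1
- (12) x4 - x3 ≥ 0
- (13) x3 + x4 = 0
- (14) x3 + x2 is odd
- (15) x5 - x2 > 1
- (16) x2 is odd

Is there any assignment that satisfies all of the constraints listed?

Constraint 7 makes x3 odd and constraint 16 makes x2 odd, so x3 + x2 must be even. Constraint 14 says x3 + x2 is odd — contradiction.

Unsatisfiable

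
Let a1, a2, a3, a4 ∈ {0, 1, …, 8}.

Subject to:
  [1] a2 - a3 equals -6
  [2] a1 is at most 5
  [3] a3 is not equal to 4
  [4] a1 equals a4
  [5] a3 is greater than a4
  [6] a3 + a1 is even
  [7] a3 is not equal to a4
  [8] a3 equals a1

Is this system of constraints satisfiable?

Unsatisfiable

From constraints 4 and 8, a3 = a1 = a4, so a3 = a4. But constraint 7 says a3 ≠ a4. Contradiction.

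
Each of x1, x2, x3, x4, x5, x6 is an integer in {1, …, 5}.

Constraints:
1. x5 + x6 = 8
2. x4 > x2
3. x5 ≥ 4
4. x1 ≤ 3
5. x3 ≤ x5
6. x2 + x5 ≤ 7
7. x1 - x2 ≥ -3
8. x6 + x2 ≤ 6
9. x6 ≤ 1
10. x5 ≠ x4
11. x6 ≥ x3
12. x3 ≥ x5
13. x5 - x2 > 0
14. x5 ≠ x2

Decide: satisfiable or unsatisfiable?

Unsatisfiable

From constraints 3 and 12: x3 ≥ x5 and x5 ≥ 4, so x3 ≥ 4. From constraints 9 and 11: x3 ≤ x6 and x6 ≤ 1, so x3 ≤ 1. But 1 < 4, so no value of x3 works.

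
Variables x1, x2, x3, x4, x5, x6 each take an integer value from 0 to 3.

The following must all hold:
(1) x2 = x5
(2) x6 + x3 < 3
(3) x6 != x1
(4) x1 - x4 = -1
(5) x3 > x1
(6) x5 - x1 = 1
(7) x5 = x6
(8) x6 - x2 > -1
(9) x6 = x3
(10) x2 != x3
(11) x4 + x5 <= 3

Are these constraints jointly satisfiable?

From constraints 1, 7, and 9, x2 = x5 = x6 = x3, so x2 = x3. But constraint 10 says x2 ≠ x3. Contradiction.

Unsatisfiable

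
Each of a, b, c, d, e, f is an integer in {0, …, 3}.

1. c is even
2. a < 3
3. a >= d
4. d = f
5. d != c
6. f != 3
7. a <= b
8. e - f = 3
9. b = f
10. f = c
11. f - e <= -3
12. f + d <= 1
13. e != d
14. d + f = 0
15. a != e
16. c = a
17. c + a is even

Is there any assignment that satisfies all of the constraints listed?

From constraints 4 and 10, d = f = c, so d = c. But constraint 5 says d ≠ c. Contradiction.

Unsatisfiable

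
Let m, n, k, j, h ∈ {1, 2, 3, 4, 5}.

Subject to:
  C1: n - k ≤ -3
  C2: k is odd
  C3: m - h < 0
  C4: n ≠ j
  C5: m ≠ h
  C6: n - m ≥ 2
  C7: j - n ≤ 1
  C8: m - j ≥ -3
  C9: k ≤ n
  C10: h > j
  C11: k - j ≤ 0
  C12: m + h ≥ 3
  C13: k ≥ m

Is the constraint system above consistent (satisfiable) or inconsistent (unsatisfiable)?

Constraints 1, 6, 8, and 11 give m − j ≥ -3, j − k ≥ 0, k − n ≥ 3, n − m ≥ 2.
Adding all 4 inequalities: the left sides telescope to 0, and the right sides sum to (-3) + 0 + 3 + 2 = 2. So 0 ≥ 2, which is false.

Unsatisfiable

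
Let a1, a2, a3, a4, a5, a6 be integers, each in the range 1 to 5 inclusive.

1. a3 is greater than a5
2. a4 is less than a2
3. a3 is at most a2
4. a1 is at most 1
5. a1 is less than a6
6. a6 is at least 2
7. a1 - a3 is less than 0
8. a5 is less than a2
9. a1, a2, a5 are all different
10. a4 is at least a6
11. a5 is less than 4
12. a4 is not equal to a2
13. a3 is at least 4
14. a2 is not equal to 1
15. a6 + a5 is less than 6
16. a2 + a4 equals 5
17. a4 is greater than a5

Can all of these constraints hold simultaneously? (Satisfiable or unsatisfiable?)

From constraints 3 and 13: a2 ≥ a3 ≥ 4. From constraints 6 and 10: a4 ≥ a6 ≥ 2. Hence a2 + a4 ≥ 6. But constraint 16 requires a2 + a4 = 5, and 5 < 6. Contradiction.

Unsatisfiable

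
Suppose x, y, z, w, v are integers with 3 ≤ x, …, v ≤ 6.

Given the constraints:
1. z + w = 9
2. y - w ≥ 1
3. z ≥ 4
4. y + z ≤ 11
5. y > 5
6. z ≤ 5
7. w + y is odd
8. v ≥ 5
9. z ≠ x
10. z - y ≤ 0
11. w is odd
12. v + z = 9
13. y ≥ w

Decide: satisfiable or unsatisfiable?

Try x = 5, y = 6, z = 4, w = 5, v = 5.
Check constraint 1: z + w = 9; constraint 2: y - w = 1; constraint 4: y + z = 10. The remaining constraints are straightforward to verify.

Satisfiable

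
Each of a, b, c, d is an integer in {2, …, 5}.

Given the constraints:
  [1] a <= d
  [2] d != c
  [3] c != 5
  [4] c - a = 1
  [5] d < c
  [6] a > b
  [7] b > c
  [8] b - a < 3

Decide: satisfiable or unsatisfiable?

Unsatisfiable

Constraints 1, 5, 6, and 7 give c < b, b < a, a ≤ d, d < c. Chaining: c < b < a ≤ d < c, which forces c < c — impossible.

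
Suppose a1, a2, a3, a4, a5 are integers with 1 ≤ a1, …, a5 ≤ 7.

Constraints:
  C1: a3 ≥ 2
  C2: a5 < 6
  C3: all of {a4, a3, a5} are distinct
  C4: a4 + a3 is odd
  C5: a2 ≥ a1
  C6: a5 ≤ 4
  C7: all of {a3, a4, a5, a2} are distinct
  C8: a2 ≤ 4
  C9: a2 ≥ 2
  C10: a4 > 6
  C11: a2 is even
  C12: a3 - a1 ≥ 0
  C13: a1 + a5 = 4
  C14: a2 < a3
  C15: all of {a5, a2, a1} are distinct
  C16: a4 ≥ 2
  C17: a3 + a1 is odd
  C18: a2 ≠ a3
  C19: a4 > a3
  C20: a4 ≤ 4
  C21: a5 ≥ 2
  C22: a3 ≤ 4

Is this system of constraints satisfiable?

Unsatisfiable

Constraints 1, 6, 8, 9, 16, 20, 21, and 22 confine each of a3, a4, a5, a2 to the 3 values {2, …, 4}.
Constraint 7 requires all 4 of them to be distinct, but only 3 values are available — impossible by the pigeonhole principle.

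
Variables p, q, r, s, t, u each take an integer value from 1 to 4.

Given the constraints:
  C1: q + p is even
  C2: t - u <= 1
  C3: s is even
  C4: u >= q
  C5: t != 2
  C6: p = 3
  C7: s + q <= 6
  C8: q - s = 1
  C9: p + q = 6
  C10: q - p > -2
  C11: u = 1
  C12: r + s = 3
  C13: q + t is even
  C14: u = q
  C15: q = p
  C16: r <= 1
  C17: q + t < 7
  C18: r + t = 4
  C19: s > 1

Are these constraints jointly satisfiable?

Unsatisfiable

Constraint 11 fixes u = 1 and constraint 6 fixes p = 3. Constraints 14 and 15 give u = q = p, so u = p. But 1 ≠ 3 — contradiction.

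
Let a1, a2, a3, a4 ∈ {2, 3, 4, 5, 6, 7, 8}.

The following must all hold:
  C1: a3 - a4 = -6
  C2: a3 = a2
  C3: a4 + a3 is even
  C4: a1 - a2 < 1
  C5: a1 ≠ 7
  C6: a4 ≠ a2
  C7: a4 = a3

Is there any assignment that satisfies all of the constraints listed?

Unsatisfiable

From constraints 2 and 7, a4 = a3 = a2, so a4 = a2. But constraint 6 says a4 ≠ a2. Contradiction.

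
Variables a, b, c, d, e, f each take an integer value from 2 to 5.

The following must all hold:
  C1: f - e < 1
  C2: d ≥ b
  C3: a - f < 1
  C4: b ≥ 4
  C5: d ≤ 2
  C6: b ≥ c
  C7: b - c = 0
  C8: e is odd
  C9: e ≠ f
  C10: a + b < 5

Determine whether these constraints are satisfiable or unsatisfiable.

From constraints 2 and 4: d ≥ b and b ≥ 4, so d ≥ 4. From constraint 5: d ≤ 2. But 2 < 4, so no value of d works.

Unsatisfiable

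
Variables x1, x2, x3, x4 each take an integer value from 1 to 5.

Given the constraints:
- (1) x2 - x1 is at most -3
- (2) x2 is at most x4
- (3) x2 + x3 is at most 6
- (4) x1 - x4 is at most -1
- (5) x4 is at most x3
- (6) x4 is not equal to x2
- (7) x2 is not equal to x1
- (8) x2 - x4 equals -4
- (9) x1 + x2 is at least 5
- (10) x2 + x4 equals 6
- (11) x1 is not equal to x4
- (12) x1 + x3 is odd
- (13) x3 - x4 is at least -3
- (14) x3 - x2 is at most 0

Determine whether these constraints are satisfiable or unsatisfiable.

Unsatisfiable

Constraints 1, 4, 13, and 14 give x4 − x1 ≥ 1, x1 − x2 ≥ 3, x2 − x3 ≥ 0, x3 − x4 ≥ -3.
Adding all 4 inequalities: the left sides telescope to 0, and the right sides sum to 1 + 3 + 0 + (-3) = 1. So 0 ≥ 1, which is false.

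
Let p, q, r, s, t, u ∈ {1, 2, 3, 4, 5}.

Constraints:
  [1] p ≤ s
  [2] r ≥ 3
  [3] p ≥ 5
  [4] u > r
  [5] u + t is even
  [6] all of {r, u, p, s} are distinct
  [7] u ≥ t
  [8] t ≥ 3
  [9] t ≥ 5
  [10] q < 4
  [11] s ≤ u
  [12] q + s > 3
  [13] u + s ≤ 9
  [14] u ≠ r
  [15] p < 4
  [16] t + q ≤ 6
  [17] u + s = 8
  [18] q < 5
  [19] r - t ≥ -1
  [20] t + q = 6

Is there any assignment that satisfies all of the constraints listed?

Unsatisfiable

From constraints 7 and 9: u ≥ t ≥ 5. From constraints 1 and 3: s ≥ p ≥ 5. Hence u + s ≥ 10. But constraint 17 requires u + s = 8, and 8 < 10. Contradiction.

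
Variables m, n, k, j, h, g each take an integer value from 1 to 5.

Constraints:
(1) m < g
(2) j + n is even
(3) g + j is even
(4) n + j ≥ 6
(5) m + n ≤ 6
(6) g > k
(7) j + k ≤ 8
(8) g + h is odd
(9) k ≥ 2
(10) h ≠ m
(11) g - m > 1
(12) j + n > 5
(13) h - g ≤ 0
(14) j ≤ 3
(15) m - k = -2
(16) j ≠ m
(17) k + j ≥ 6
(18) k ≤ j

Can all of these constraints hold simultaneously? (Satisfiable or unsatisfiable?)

The assignment m = 1, n = 3, k = 3, j = 3, h = 4, g = 5 works:
  constraint 4 holds since n + j = 6.
  constraint 5 holds since m + n = 4.
The rest check out directly.

Satisfiable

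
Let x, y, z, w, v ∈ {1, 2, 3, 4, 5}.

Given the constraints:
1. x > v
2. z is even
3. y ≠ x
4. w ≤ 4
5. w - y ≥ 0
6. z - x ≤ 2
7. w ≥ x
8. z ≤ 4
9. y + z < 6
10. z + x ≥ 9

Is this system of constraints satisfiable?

Unsatisfiable

From constraint 8: z ≤ 4. From constraints 4 and 7: x ≤ w ≤ 4. Hence z + x ≤ 8. But constraint 10 requires z + x ≥ 9, and 9 > 8. Contradiction.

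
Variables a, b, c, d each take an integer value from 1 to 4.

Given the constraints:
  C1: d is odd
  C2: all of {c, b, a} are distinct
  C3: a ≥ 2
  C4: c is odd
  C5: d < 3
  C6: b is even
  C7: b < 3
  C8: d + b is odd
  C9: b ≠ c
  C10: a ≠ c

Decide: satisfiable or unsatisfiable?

Satisfiable

Take a = 3, b = 2, c = 1, d = 1. Then constraint 1: d = 1 is odd; constraint 2: values 1, 2, 3 are distinct; constraint 4: c = 1 is odd, and every other listed constraint is also met.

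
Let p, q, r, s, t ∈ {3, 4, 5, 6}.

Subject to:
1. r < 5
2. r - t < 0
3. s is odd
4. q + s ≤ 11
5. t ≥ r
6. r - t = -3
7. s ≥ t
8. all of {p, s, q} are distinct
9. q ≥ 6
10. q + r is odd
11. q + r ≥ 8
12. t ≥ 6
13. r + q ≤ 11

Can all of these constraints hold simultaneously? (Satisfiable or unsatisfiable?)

From constraint 9: q ≥ 6. From constraints 7 and 12: s ≥ t ≥ 6. Hence q + s ≥ 12. But constraint 4 requires q + s ≤ 11, and 11 < 12. Contradiction.

Unsatisfiable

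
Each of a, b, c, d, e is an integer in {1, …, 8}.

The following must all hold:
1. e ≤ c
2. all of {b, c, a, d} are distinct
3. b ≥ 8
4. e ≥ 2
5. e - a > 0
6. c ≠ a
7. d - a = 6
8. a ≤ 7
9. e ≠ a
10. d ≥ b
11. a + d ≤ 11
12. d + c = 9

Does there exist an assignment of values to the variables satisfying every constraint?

Unsatisfiable

From constraints 3 and 10: d ≥ b ≥ 8. From constraints 1 and 4: c ≥ e ≥ 2. Hence d + c ≥ 10. But constraint 12 requires d + c = 9, and 9 < 10. Contradiction.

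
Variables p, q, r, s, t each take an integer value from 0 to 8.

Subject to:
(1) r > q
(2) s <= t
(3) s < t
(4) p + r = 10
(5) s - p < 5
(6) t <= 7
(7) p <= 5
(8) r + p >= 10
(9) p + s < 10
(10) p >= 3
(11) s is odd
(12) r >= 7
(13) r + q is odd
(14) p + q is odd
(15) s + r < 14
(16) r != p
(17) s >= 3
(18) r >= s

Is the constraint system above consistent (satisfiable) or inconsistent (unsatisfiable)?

Satisfiable

Try p = 3, q = 4, r = 7, s = 5, t = 6.
Check constraint 4: p + r = 10; constraint 5: s - p = 2; constraint 8: r + p = 10. The remaining constraints are straightforward to verify.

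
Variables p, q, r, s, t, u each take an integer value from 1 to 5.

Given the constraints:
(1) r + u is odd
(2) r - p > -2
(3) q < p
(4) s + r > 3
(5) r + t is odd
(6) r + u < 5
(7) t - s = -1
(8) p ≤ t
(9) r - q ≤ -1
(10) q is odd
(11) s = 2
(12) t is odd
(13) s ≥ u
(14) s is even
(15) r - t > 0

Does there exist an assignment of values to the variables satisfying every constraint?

Constraints 3, 8, 9, and 15 give q < p, p ≤ t, t < r, r < q. Chaining: q < p ≤ t < r < q, which forces q < q — impossible.

Unsatisfiable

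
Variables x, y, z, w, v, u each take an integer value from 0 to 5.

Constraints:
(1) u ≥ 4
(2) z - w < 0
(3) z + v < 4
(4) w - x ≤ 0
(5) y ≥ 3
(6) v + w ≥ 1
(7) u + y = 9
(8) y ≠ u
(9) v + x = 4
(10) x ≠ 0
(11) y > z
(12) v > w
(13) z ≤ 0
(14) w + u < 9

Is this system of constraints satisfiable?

One satisfying assignment is x = 1, y = 4, z = 0, w = 1, v = 3, u = 5.
For the less obvious constraints — constraint 2: z - w = -1; constraint 3: z + v = 3 — and the others hold by inspection.

Satisfiable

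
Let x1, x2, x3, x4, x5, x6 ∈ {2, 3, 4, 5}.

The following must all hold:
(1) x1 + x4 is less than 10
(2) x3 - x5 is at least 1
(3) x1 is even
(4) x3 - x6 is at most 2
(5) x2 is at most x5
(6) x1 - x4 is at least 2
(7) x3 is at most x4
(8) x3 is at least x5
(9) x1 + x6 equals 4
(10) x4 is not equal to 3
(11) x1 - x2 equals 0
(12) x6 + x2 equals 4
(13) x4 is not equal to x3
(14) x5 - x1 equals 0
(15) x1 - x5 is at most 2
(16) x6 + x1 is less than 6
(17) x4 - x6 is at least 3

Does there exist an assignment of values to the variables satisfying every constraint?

Constraints 2, 4, 6, 15, and 17 give x6 − x3 ≥ -2, x3 − x5 ≥ 1, x5 − x1 ≥ -2, x1 − x4 ≥ 2, x4 − x6 ≥ 3.
Adding all 5 inequalities: the left sides telescope to 0, and the right sides sum to (-2) + 1 + (-2) + 2 + 3 = 2. So 0 ≥ 2, which is false.

Unsatisfiable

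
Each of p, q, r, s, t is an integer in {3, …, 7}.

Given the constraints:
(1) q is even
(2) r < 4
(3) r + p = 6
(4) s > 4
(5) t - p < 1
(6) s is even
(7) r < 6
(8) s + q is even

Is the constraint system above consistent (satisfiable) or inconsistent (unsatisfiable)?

One satisfying assignment is p = 3, q = 6, r = 3, s = 6, t = 3.
For the less obvious constraints — constraint 3: r + p = 6; constraint 5: t - p = 0 — and the others hold by inspection.

Satisfiable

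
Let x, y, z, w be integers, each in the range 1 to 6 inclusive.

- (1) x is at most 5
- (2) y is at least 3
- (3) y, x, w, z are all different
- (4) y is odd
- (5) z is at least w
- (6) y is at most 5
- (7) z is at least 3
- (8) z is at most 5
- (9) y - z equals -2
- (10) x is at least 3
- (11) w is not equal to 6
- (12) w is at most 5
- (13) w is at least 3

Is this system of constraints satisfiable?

Constraints 1, 2, 6, 7, 8, 10, 12, and 13 confine each of y, x, w, z to the 3 values {3, …, 5}.
Constraint 3 requires all 4 of them to be distinct, but only 3 values are available — impossible by the pigeonhole principle.

Unsatisfiable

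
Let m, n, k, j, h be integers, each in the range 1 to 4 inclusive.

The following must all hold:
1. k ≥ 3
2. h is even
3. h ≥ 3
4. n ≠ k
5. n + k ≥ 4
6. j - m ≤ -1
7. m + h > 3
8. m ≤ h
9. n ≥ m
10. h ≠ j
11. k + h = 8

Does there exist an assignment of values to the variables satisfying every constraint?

Take m = 2, n = 3, k = 4, j = 1, h = 4. Then constraint 5: n + k = 7; constraint 6: j - m = -1, and every other listed constraint is also met.

Satisfiable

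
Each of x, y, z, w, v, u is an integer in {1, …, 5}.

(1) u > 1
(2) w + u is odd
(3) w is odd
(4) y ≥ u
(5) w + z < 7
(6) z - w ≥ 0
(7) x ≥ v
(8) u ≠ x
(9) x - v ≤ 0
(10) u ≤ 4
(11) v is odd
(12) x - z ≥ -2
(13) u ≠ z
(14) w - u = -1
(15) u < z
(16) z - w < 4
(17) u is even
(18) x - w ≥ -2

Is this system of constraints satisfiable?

The assignment x = 1, y = 2, z = 3, w = 1, v = 1, u = 2 works:
  constraint 5 holds since w + z = 4.
  constraint 6 holds since z - w = 2.
The rest check out directly.

Satisfiable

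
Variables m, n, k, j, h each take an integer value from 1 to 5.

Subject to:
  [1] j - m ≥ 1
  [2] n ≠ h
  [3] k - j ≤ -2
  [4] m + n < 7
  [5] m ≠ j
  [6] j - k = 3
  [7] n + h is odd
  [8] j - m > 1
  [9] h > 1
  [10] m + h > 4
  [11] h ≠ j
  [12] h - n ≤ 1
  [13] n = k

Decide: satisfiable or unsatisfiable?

Satisfiable

One satisfying assignment is m = 2, n = 2, k = 2, j = 5, h = 3.
For the less obvious constraints — constraint 1: j - m = 3; constraint 3: k - j = -3 — and the others hold by inspection.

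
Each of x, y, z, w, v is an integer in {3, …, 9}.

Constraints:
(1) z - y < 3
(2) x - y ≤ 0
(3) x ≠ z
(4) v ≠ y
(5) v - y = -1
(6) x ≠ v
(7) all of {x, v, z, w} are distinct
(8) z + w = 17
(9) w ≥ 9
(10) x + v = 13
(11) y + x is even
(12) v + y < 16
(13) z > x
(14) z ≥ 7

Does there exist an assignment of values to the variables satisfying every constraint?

One satisfying assignment is x = 7, y = 7, z = 8, w = 9, v = 6.
For the less obvious constraints — constraint 1: z - y = 1; constraint 2: x - y = 0; constraint 5: v - y = -1 — and the others hold by inspection.

Satisfiable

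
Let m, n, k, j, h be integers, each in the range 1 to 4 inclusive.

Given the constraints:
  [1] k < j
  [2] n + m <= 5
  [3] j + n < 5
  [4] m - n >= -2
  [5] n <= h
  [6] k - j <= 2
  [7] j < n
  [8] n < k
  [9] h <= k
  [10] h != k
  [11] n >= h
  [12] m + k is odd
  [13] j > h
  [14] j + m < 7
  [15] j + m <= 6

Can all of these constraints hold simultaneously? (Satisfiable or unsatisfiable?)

Unsatisfiable

Constraints 1, 7, and 8 give n < k, k < j, j < n. Chaining: n < k < j < n, which forces n < n — impossible.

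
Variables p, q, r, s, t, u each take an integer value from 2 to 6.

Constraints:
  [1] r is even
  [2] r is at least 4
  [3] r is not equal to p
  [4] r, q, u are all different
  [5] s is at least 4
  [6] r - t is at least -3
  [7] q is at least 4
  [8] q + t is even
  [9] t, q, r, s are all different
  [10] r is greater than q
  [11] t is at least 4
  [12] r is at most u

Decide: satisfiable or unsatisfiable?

Constraints 2, 5, 7, and 11 confine each of t, q, r, s to the 3 values {4, …, 6} (the domain already gives each ≤ 6).
Constraint 9 requires all 4 of them to be distinct, but only 3 values are available — impossible by the pigeonhole principle.

Unsatisfiable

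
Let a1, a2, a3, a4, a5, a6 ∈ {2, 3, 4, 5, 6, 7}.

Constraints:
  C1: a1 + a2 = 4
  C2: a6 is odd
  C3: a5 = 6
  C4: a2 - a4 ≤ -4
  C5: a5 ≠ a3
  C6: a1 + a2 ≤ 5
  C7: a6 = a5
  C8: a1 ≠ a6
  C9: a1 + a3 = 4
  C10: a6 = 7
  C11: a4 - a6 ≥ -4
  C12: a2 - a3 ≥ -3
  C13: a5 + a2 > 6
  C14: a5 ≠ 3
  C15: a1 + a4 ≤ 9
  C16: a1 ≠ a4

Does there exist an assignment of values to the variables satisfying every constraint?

Unsatisfiable

Constraint 10 fixes a6 = 7 and constraint 3 fixes a5 = 6, but constraint 7 requires a6 = a5. Since 7 ≠ 6, contradiction.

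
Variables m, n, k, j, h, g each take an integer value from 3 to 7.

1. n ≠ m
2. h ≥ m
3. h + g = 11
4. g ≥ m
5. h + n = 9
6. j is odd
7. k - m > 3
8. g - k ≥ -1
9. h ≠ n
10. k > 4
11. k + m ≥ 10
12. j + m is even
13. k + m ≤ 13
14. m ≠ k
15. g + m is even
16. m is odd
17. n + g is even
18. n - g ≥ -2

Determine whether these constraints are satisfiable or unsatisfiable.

Take m = 3, n = 5, k = 7, j = 7, h = 4, g = 7. Then constraint 3: h + g = 11; constraint 5: h + n = 9; constraint 7: k - m = 4, and every other listed constraint is also met.

Satisfiable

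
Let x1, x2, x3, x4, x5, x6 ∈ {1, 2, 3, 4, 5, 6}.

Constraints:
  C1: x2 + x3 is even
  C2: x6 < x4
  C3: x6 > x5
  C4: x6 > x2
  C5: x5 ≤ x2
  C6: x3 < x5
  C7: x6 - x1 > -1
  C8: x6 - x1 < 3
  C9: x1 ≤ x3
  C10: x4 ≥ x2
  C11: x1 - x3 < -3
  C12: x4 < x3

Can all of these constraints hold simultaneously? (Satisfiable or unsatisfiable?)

Unsatisfiable

Constraints 2, 4, 5, 6, and 12 give x5 ≤ x2, x2 < x6, x6 < x4, x4 < x3, x3 < x5. Chaining: x5 ≤ x2 < x6 < x4 < x3 < x5, which forces x5 < x5 — impossible.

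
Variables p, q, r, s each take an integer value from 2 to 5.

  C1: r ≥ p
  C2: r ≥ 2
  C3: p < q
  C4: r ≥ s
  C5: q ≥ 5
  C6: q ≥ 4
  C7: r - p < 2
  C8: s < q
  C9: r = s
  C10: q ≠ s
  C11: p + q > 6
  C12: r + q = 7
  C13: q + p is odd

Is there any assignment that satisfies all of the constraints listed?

Take p = 2, q = 5, r = 2, s = 2. Then constraint 7: r - p = 0; constraint 11: p + q = 7, and every other listed constraint is also met.

Satisfiable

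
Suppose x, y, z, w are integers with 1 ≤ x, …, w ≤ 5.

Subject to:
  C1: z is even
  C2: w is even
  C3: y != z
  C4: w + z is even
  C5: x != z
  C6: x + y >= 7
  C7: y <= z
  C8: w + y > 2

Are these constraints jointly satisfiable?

Satisfiable

Try x = 5, y = 2, z = 4, w = 2.
Check constraint 1: z = 4 is even; constraint 6: x + y = 7; constraint 8: w + y = 4. The remaining constraints are straightforward to verify.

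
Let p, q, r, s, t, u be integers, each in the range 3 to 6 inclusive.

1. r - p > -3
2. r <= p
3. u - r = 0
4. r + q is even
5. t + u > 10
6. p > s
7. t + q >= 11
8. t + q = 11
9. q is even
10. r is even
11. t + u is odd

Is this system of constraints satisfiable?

Satisfiable

The assignment p = 6, q = 6, r = 6, s = 3, t = 5, u = 6 works:
  constraint 1 holds since r - p = 0.
  constraint 3 holds since u - r = 0.
The rest check out directly.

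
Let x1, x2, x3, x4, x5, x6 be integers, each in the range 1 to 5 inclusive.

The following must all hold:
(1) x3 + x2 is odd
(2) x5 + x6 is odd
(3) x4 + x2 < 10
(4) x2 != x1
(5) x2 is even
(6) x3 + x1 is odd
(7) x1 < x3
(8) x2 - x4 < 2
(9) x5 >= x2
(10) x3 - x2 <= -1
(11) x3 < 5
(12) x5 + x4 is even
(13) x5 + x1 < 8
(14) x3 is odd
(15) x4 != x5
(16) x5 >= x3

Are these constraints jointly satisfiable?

The assignment x1 = 2, x2 = 4, x3 = 3, x4 = 3, x5 = 5, x6 = 4 works:
  constraint 3 holds since x4 + x2 = 7.
  constraint 8 holds since x2 - x4 = 1.
  constraint 10 holds since x3 - x2 = -1.
The rest check out directly.

Satisfiable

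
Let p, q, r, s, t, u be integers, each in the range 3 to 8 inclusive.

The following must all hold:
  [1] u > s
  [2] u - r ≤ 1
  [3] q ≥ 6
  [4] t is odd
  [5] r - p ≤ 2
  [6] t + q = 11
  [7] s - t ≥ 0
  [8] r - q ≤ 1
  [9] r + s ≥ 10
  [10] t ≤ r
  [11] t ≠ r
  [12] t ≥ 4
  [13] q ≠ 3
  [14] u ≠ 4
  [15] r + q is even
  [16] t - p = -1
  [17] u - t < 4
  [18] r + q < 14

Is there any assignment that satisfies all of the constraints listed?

Satisfiable

Try p = 6, q = 6, r = 6, s = 5, t = 5, u = 6.
Check constraint 2: u - r = 0; constraint 5: r - p = 0. The remaining constraints are straightforward to verify.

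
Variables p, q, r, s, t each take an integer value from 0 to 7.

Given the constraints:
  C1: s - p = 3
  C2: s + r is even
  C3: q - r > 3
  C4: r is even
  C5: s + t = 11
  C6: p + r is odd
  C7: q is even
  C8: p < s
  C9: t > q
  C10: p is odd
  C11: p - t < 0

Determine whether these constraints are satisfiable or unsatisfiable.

Satisfiable

Try p = 3, q = 4, r = 0, s = 6, t = 5.
Check constraint 1: s - p = 3; constraint 3: q - r = 4. The remaining constraints are straightforward to verify.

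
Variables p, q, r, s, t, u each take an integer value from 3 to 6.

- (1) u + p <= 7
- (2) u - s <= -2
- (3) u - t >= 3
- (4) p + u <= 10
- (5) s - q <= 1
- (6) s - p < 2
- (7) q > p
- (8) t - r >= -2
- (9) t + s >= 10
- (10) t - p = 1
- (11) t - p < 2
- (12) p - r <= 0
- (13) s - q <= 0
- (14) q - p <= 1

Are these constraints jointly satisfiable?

Unsatisfiable

Constraints 2, 3, 8, 12, 13, and 14 give t − r ≥ -2, r − p ≥ 0, p − q ≥ -1, q − s ≥ 0, s − u ≥ 2, u − t ≥ 3.
Adding all 6 inequalities: the left sides telescope to 0, and the right sides sum to (-2) + 0 + (-1) + 0 + 2 + 3 = 2. So 0 ≥ 2, which is false.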